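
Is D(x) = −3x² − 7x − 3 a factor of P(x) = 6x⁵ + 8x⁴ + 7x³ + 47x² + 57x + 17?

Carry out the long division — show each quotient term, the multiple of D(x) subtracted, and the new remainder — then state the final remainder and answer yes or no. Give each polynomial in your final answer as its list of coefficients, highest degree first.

R = [-1], so D(x) is not a factor of P(x). no

Step 1: lead(6x⁵ + 8x⁴ + 7x³ + 47x² + 57x + 17) ÷ lead(D) = 6x⁵ ÷ −3x² = −2x³. Subtract (−2x³)·D = 6x⁵ + 14x⁴ + 6x³. Remainder: −6x⁴ + x³ + 47x² + 57x + 17.
Step 2: lead(−6x⁴ + x³ + 47x² + 57x + 17) ÷ lead(D) = −6x⁴ ÷ −3x² = 2x². Subtract (2x²)·D = −6x⁴ − 14x³ − 6x². Remainder: 15x³ + 53x² + 57x + 17.
Step 3: lead(15x³ + 53x² + 57x + 17) ÷ lead(D) = 15x³ ÷ −3x² = −5x. Subtract (−5x)·D = 15x³ + 35x² + 15x. Remainder: 18x² + 42x + 17.
Step 4: lead(18x² + 42x + 17) ÷ lead(D) = 18x² ÷ −3x² = −6. Subtract (−6)·D = 18x² + 42x + 18. Remainder: −1.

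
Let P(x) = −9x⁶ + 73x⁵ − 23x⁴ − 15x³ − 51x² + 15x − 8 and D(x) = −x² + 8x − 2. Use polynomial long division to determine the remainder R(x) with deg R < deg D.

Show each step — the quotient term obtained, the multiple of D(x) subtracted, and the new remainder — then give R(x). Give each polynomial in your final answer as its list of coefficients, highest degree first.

R = [-7, -6]

Step 1: lead(−9x⁶ + 73x⁵ − 23x⁴ − 15x³ − 51x² + 15x − 8) ÷ lead(D) = −9x⁶ ÷ −x² = 9x⁴. Subtract (9x⁴)·D = −9x⁶ + 72x⁵ − 18x⁴. Remainder: x⁵ − 5x⁴ − 15x³ − 51x² + 15x − 8.
Step 2: lead(x⁵ − 5x⁴ − 15x³ − 51x² + 15x − 8) ÷ lead(D) = x⁵ ÷ −x² = −x³. Subtract (−x³)·D = x⁵ − 8x⁴ + 2x³. Remainder: 3x⁴ − 17x³ − 51x² + 15x − 8.
Step 3: lead(3x⁴ − 17x³ − 51x² + 15x − 8) ÷ lead(D) = 3x⁴ ÷ −x² = −3x². Subtract (−3x²)·D = 3x⁴ − 24x³ + 6x². Remainder: 7x³ − 57x² + 15x − 8.
Step 4: lead(7x³ − 57x² + 15x − 8) ÷ lead(D) = 7x³ ÷ −x² = −7x. Subtract (−7x)·D = 7x³ − 56x² + 14x. Remainder: −x² + x − 8.
Step 5: lead(−x² + x − 8) ÷ lead(D) = −x² ÷ −x² = 1. Subtract (1)·D = −x² + 8x − 2. Remainder: −7x − 6.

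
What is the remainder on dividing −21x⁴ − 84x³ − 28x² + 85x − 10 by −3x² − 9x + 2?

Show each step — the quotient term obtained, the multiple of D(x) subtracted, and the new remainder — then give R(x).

Step 1: lead(−21x⁴ − 84x³ − 28x² + 85x − 10) ÷ lead(D) = −21x⁴ ÷ −3x² = 7x². Subtract (7x²)·D = −21x⁴ − 63x³ + 14x². Remainder: −21x³ − 42x² + 85x − 10.
Step 2: lead(−21x³ − 42x² + 85x − 10) ÷ lead(D) = −21x³ ÷ −3x² = 7x. Subtract (7x)·D = −21x³ − 63x² + 14x. Remainder: 21x² + 71x − 10.
Step 3: lead(21x² + 71x − 10) ÷ lead(D) = 21x² ÷ −3x² = −7. Subtract (−7)·D = 21x² + 63x − 14. Remainder: 8x + 4.

R(x) = 8x + 4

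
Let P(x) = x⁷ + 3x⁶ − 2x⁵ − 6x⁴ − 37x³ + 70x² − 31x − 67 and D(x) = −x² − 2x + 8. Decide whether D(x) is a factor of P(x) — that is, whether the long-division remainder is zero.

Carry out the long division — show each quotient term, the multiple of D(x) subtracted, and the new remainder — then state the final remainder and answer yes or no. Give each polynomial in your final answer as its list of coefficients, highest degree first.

Step 1: lead(x⁷ + 3x⁶ − 2x⁵ − 6x⁴ − 37x³ + 70x² − 31x − 67) ÷ lead(D) = x⁷ ÷ −x² = −x⁵. Subtract (−x⁵)·D = x⁷ + 2x⁶ − 8x⁵. Remainder: x⁶ + 6x⁵ − 6x⁴ − 37x³ + 70x² − 31x − 67.
Step 2: lead(x⁶ + 6x⁵ − 6x⁴ − 37x³ + 70x² − 31x − 67) ÷ lead(D) = x⁶ ÷ −x² = −x⁴. Subtract (−x⁴)·D = x⁶ + 2x⁵ − 8x⁴. Remainder: 4x⁵ + 2x⁴ − 37x³ + 70x² − 31x − 67.
Step 3: lead(4x⁵ + 2x⁴ − 37x³ + 70x² − 31x − 67) ÷ lead(D) = 4x⁵ ÷ −x² = −4x³. Subtract (−4x³)·D = 4x⁵ + 8x⁴ − 32x³. Remainder: −6x⁴ − 5x³ + 70x² − 31x − 67.
Step 4: lead(−6x⁴ − 5x³ + 70x² − 31x − 67) ÷ lead(D) = −6x⁴ ÷ −x² = 6x². Subtract (6x²)·D = −6x⁴ − 12x³ + 48x². Remainder: 7x³ + 22x² − 31x − 67.
Step 5: lead(7x³ + 22x² − 31x − 67) ÷ lead(D) = 7x³ ÷ −x² = −7x. Subtract (−7x)·D = 7x³ + 14x² − 56x. Remainder: 8x² + 25x − 67.
Step 6: lead(8x² + 25x − 67) ÷ lead(D) = 8x² ÷ −x² = −8. Subtract (−8)·D = 8x² + 16x − 64. Remainder: 9x − 3.

R = [9, -3], so D(x) is not a factor of P(x). no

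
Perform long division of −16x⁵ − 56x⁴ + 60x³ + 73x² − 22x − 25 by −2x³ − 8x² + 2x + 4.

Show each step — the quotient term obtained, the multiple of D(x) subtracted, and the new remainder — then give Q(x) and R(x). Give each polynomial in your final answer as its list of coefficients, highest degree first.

Q = [8, -4, -6]; R = [1, 6, -1]

Step 1: lead(−16x⁵ − 56x⁴ + 60x³ + 73x² − 22x − 25) ÷ lead(D) = −16x⁵ ÷ −2x³ = 8x². Subtract (8x²)·D = −16x⁵ − 64x⁴ + 16x³ + 32x². Remainder: 8x⁴ + 44x³ + 41x² − 22x − 25.
Step 2: lead(8x⁴ + 44x³ + 41x² − 22x − 25) ÷ lead(D) = 8x⁴ ÷ −2x³ = −4x. Subtract (−4x)·D = 8x⁴ + 32x³ − 8x² − 16x. Remainder: 12x³ + 49x² − 6x − 25.
Step 3: lead(12x³ + 49x² − 6x − 25) ÷ lead(D) = 12x³ ÷ −2x³ = −6. Subtract (−6)·D = 12x³ + 48x² − 12x − 24. Remainder: x² + 6x − 1.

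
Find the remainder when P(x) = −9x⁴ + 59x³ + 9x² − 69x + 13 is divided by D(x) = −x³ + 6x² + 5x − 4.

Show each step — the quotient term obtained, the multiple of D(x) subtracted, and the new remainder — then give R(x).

Step 1: lead(−9x⁴ + 59x³ + 9x² − 69x + 13) ÷ lead(D) = −9x⁴ ÷ −x³ = 9x. Subtract (9x)·D = −9x⁴ + 54x³ + 45x² − 36x. Remainder: 5x³ − 36x² − 33x + 13.
Step 2: lead(5x³ − 36x² − 33x + 13) ÷ lead(D) = 5x³ ÷ −x³ = −5. Subtract (−5)·D = 5x³ − 30x² − 25x + 20. Remainder: −6x² − 8x − 7.

R(x) = −6x² − 8x − 7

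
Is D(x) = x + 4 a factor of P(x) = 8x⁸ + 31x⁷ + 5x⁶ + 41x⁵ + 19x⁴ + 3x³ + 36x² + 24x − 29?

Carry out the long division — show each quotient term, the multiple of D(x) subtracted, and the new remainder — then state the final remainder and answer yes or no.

Step 1: lead(8x⁸ + 31x⁷ + 5x⁶ + 41x⁵ + 19x⁴ + 3x³ + 36x² + 24x − 29) ÷ lead(D) = 8x⁸ ÷ x = 8x⁷. Subtract (8x⁷)·D = 8x⁸ + 32x⁷. Remainder: −x⁷ + 5x⁶ + 41x⁵ + 19x⁴ + 3x³ + 36x² + 24x − 29.
Step 2: lead(−x⁷ + 5x⁶ + 41x⁵ + 19x⁴ + 3x³ + 36x² + 24x − 29) ÷ lead(D) = −x⁷ ÷ x = −x⁶. Subtract (−x⁶)·D = −x⁷ − 4x⁶. Remainder: 9x⁶ + 41x⁵ + 19x⁴ + 3x³ + 36x² + 24x − 29.
Step 3: lead(9x⁶ + 41x⁵ + 19x⁴ + 3x³ + 36x² + 24x − 29) ÷ lead(D) = 9x⁶ ÷ x = 9x⁵. Subtract (9x⁵)·D = 9x⁶ + 36x⁵. Remainder: 5x⁵ + 19x⁴ + 3x³ + 36x² + 24x − 29.
Step 4: lead(5x⁵ + 19x⁴ + 3x³ + 36x² + 24x − 29) ÷ lead(D) = 5x⁵ ÷ x = 5x⁴. Subtract (5x⁴)·D = 5x⁵ + 20x⁴. Remainder: −x⁴ + 3x³ + 36x² + 24x − 29.
Step 5: lead(−x⁴ + 3x³ + 36x² + 24x − 29) ÷ lead(D) = −x⁴ ÷ x = −x³. Subtract (−x³)·D = −x⁴ − 4x³. Remainder: 7x³ + 36x² + 24x − 29.
Step 6: lead(7x³ + 36x² + 24x − 29) ÷ lead(D) = 7x³ ÷ x = 7x². Subtract (7x²)·D = 7x³ + 28x². Remainder: 8x² + 24x − 29.
Step 7: lead(8x² + 24x − 29) ÷ lead(D) = 8x² ÷ x = 8x. Subtract (8x)·D = 8x² + 32x. Remainder: −8x − 29.
Step 8: lead(−8x − 29) ÷ lead(D) = −8x ÷ x = −8. Subtract (−8)·D = −8x − 32. Remainder: 3.

R(x) = 3, so D(x) is not a factor of P(x). no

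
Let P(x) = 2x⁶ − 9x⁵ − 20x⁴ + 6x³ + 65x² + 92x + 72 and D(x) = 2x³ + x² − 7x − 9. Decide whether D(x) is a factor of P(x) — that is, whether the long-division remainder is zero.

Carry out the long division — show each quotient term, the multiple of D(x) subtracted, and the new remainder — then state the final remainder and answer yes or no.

Step 1: lead(2x⁶ − 9x⁵ − 20x⁴ + 6x³ + 65x² + 92x + 72) ÷ lead(D) = 2x⁶ ÷ 2x³ = x³. Subtract (x³)·D = 2x⁶ + x⁵ − 7x⁴ − 9x³. Remainder: −10x⁵ − 13x⁴ + 15x³ + 65x² + 92x + 72.
Step 2: lead(−10x⁵ − 13x⁴ + 15x³ + 65x² + 92x + 72) ÷ lead(D) = −10x⁵ ÷ 2x³ = −5x². Subtract (−5x²)·D = −10x⁵ − 5x⁴ + 35x³ + 45x². Remainder: −8x⁴ − 20x³ + 20x² + 92x + 72.
Step 3: lead(−8x⁴ − 20x³ + 20x² + 92x + 72) ÷ lead(D) = −8x⁴ ÷ 2x³ = −4x. Subtract (−4x)·D = −8x⁴ − 4x³ + 28x² + 36x. Remainder: −16x³ − 8x² + 56x + 72.
Step 4: lead(−16x³ − 8x² + 56x + 72) ÷ lead(D) = −16x³ ÷ 2x³ = −8. Subtract (−8)·D = −16x³ − 8x² + 56x + 72. Remainder: 0.

R(x) = 0, so D(x) is a factor of P(x). yes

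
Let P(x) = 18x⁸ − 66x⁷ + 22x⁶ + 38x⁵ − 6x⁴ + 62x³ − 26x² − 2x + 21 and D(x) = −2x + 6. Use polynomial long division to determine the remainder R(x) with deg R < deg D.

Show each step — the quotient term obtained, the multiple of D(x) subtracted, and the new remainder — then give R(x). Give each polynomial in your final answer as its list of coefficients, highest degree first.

R = [-3]

Step 1: lead(18x⁸ − 66x⁷ + 22x⁶ + 38x⁵ − 6x⁴ + 62x³ − 26x² − 2x + 21) ÷ lead(D) = 18x⁸ ÷ −2x = −9x⁷. Subtract (−9x⁷)·D = 18x⁸ − 54x⁷. Remainder: −12x⁷ + 22x⁶ + 38x⁵ − 6x⁴ + 62x³ − 26x² − 2x + 21.
Step 2: lead(−12x⁷ + 22x⁶ + 38x⁵ − 6x⁴ + 62x³ − 26x² − 2x + 21) ÷ lead(D) = −12x⁷ ÷ −2x = 6x⁶. Subtract (6x⁶)·D = −12x⁷ + 36x⁶. Remainder: −14x⁶ + 38x⁵ − 6x⁴ + 62x³ − 26x² − 2x + 21.
Step 3: lead(−14x⁶ + 38x⁵ − 6x⁴ + 62x³ − 26x² − 2x + 21) ÷ lead(D) = −14x⁶ ÷ −2x = 7x⁵. Subtract (7x⁵)·D = −14x⁶ + 42x⁵. Remainder: −4x⁵ − 6x⁴ + 62x³ − 26x² − 2x + 21.
Step 4: lead(−4x⁵ − 6x⁴ + 62x³ − 26x² − 2x + 21) ÷ lead(D) = −4x⁵ ÷ −2x = 2x⁴. Subtract (2x⁴)·D = −4x⁵ + 12x⁴. Remainder: −18x⁴ + 62x³ − 26x² − 2x + 21.
Step 5: lead(−18x⁴ + 62x³ − 26x² − 2x + 21) ÷ lead(D) = −18x⁴ ÷ −2x = 9x³. Subtract (9x³)·D = −18x⁴ + 54x³. Remainder: 8x³ − 26x² − 2x + 21.
Step 6: lead(8x³ − 26x² − 2x + 21) ÷ lead(D) = 8x³ ÷ −2x = −4x². Subtract (−4x²)·D = 8x³ − 24x². Remainder: −2x² − 2x + 21.
Step 7: lead(−2x² − 2x + 21) ÷ lead(D) = −2x² ÷ −2x = x. Subtract (x)·D = −2x² + 6x. Remainder: −8x + 21.
Step 8: lead(−8x + 21) ÷ lead(D) = −8x ÷ −2x = 4. Subtract (4)·D = −8x + 24. Remainder: −3.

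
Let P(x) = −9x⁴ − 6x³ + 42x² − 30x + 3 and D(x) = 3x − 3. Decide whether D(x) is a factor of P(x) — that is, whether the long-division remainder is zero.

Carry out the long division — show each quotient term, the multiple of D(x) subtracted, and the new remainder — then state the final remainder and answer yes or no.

R(x) = 0, so D(x) is a factor of P(x). yes

Step 1: lead(−9x⁴ − 6x³ + 42x² − 30x + 3) ÷ lead(D) = −9x⁴ ÷ 3x = −3x³. Subtract (−3x³)·D = −9x⁴ + 9x³. Remainder: −15x³ + 42x² − 30x + 3.
Step 2: lead(−15x³ + 42x² − 30x + 3) ÷ lead(D) = −15x³ ÷ 3x = −5x². Subtract (−5x²)·D = −15x³ + 15x². Remainder: 27x² − 30x + 3.
Step 3: lead(27x² − 30x + 3) ÷ lead(D) = 27x² ÷ 3x = 9x. Subtract (9x)·D = 27x² − 27x. Remainder: −3x + 3.
Step 4: lead(−3x + 3) ÷ lead(D) = −3x ÷ 3x = −1. Subtract (−1)·D = −3x + 3. Remainder: 0.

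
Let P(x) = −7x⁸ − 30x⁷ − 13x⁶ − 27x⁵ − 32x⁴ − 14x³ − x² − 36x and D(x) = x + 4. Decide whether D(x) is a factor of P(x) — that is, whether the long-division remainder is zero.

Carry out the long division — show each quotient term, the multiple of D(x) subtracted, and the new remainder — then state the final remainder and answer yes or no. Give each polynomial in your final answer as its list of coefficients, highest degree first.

Step 1: lead(−7x⁸ − 30x⁷ − 13x⁶ − 27x⁵ − 32x⁴ − 14x³ − x² − 36x) ÷ lead(D) = −7x⁸ ÷ x = −7x⁷. Subtract (−7x⁷)·D = −7x⁸ − 28x⁷. Remainder: −2x⁷ − 13x⁶ − 27x⁵ − 32x⁴ − 14x³ − x² − 36x.
Step 2: lead(−2x⁷ − 13x⁶ − 27x⁵ − 32x⁴ − 14x³ − x² − 36x) ÷ lead(D) = −2x⁷ ÷ x = −2x⁶. Subtract (−2x⁶)·D = −2x⁷ − 8x⁶. Remainder: −5x⁶ − 27x⁵ − 32x⁴ − 14x³ − x² − 36x.
Step 3: lead(−5x⁶ − 27x⁵ − 32x⁴ − 14x³ − x² − 36x) ÷ lead(D) = −5x⁶ ÷ x = −5x⁵. Subtract (−5x⁵)·D = −5x⁶ − 20x⁵. Remainder: −7x⁵ − 32x⁴ − 14x³ − x² − 36x.
Step 4: lead(−7x⁵ − 32x⁴ − 14x³ − x² − 36x) ÷ lead(D) = −7x⁵ ÷ x = −7x⁴. Subtract (−7x⁴)·D = −7x⁵ − 28x⁴. Remainder: −4x⁴ − 14x³ − x² − 36x.
Step 5: lead(−4x⁴ − 14x³ − x² − 36x) ÷ lead(D) = −4x⁴ ÷ x = −4x³. Subtract (−4x³)·D = −4x⁴ − 16x³. Remainder: 2x³ − x² − 36x.
Step 6: lead(2x³ − x² − 36x) ÷ lead(D) = 2x³ ÷ x = 2x². Subtract (2x²)·D = 2x³ + 8x². Remainder: −9x² − 36x.
Step 7: lead(−9x² − 36x) ÷ lead(D) = −9x² ÷ x = −9x. Subtract (−9x)·D = −9x² − 36x. Remainder: 0.

R = [0], so D(x) is a factor of P(x). yes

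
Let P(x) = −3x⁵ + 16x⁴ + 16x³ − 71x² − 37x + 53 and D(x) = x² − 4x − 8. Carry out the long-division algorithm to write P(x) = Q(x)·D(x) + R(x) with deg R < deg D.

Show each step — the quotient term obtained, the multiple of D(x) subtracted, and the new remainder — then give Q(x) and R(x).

Step 1: lead(−3x⁵ + 16x⁴ + 16x³ − 71x² − 37x + 53) ÷ lead(D) = −3x⁵ ÷ x² = −3x³. Subtract (−3x³)·D = −3x⁵ + 12x⁴ + 24x³. Remainder: 4x⁴ − 8x³ − 71x² − 37x + 53.
Step 2: lead(4x⁴ − 8x³ − 71x² − 37x + 53) ÷ lead(D) = 4x⁴ ÷ x² = 4x². Subtract (4x²)·D = 4x⁴ − 16x³ − 32x². Remainder: 8x³ − 39x² − 37x + 53.
Step 3: lead(8x³ − 39x² − 37x + 53) ÷ lead(D) = 8x³ ÷ x² = 8x. Subtract (8x)·D = 8x³ − 32x² − 64x. Remainder: −7x² + 27x + 53.
Step 4: lead(−7x² + 27x + 53) ÷ lead(D) = −7x² ÷ x² = −7. Subtract (−7)·D = −7x² + 28x + 56. Remainder: −x − 3.

Q(x) = −3x³ + 4x² + 8x − 7; R(x) = −x − 3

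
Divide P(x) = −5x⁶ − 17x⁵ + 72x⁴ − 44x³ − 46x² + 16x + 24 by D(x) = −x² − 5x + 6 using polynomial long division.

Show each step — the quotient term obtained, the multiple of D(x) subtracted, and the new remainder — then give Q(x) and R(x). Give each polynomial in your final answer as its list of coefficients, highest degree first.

Q = [5, -8, -2, 6, 4]; R = [0]

Step 1: lead(−5x⁶ − 17x⁵ + 72x⁴ − 44x³ − 46x² + 16x + 24) ÷ lead(D) = −5x⁶ ÷ −x² = 5x⁴. Subtract (5x⁴)·D = −5x⁶ − 25x⁵ + 30x⁴. Remainder: 8x⁵ + 42x⁴ − 44x³ − 46x² + 16x + 24.
Step 2: lead(8x⁵ + 42x⁴ − 44x³ − 46x² + 16x + 24) ÷ lead(D) = 8x⁵ ÷ −x² = −8x³. Subtract (−8x³)·D = 8x⁵ + 40x⁴ − 48x³. Remainder: 2x⁴ + 4x³ − 46x² + 16x + 24.
Step 3: lead(2x⁴ + 4x³ − 46x² + 16x + 24) ÷ lead(D) = 2x⁴ ÷ −x² = −2x². Subtract (−2x²)·D = 2x⁴ + 10x³ − 12x². Remainder: −6x³ − 34x² + 16x + 24.
Step 4: lead(−6x³ − 34x² + 16x + 24) ÷ lead(D) = −6x³ ÷ −x² = 6x. Subtract (6x)·D = −6x³ − 30x² + 36x. Remainder: −4x² − 20x + 24.
Step 5: lead(−4x² − 20x + 24) ÷ lead(D) = −4x² ÷ −x² = 4. Subtract (4)·D = −4x² − 20x + 24. Remainder: 0.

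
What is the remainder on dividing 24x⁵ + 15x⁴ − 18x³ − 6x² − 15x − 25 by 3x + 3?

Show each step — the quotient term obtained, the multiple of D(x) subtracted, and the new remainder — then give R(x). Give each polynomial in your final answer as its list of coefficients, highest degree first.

R = [-7]

Step 1: lead(24x⁵ + 15x⁴ − 18x³ − 6x² − 15x − 25) ÷ lead(D) = 24x⁵ ÷ 3x = 8x⁴. Subtract (8x⁴)·D = 24x⁵ + 24x⁴. Remainder: −9x⁴ − 18x³ − 6x² − 15x − 25.
Step 2: lead(−9x⁴ − 18x³ − 6x² − 15x − 25) ÷ lead(D) = −9x⁴ ÷ 3x = −3x³. Subtract (−3x³)·D = −9x⁴ − 9x³. Remainder: −9x³ − 6x² − 15x − 25.
Step 3: lead(−9x³ − 6x² − 15x − 25) ÷ lead(D) = −9x³ ÷ 3x = −3x². Subtract (−3x²)·D = −9x³ − 9x². Remainder: 3x² − 15x − 25.
Step 4: lead(3x² − 15x − 25) ÷ lead(D) = 3x² ÷ 3x = x. Subtract (x)·D = 3x² + 3x. Remainder: −18x − 25.
Step 5: lead(−18x − 25) ÷ lead(D) = −18x ÷ 3x = −6. Subtract (−6)·D = −18x − 18. Remainder: −7.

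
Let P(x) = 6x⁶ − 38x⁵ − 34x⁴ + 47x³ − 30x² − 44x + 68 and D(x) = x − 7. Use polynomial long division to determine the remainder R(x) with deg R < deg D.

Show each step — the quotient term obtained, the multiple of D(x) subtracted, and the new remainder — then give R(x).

R(x) = 5

Step 1: lead(6x⁶ − 38x⁵ − 34x⁴ + 47x³ − 30x² − 44x + 68) ÷ lead(D) = 6x⁶ ÷ x = 6x⁵. Subtract (6x⁵)·D = 6x⁶ − 42x⁵. Remainder: 4x⁵ − 34x⁴ + 47x³ − 30x² − 44x + 68.
Step 2: lead(4x⁵ − 34x⁴ + 47x³ − 30x² − 44x + 68) ÷ lead(D) = 4x⁵ ÷ x = 4x⁴. Subtract (4x⁴)·D = 4x⁵ − 28x⁴. Remainder: −6x⁴ + 47x³ − 30x² − 44x + 68.
Step 3: lead(−6x⁴ + 47x³ − 30x² − 44x + 68) ÷ lead(D) = −6x⁴ ÷ x = −6x³. Subtract (−6x³)·D = −6x⁴ + 42x³. Remainder: 5x³ − 30x² − 44x + 68.
Step 4: lead(5x³ − 30x² − 44x + 68) ÷ lead(D) = 5x³ ÷ x = 5x². Subtract (5x²)·D = 5x³ − 35x². Remainder: 5x² − 44x + 68.
Step 5: lead(5x² − 44x + 68) ÷ lead(D) = 5x² ÷ x = 5x. Subtract (5x)·D = 5x² − 35x. Remainder: −9x + 68.
Step 6: lead(−9x + 68) ÷ lead(D) = −9x ÷ x = −9. Subtract (−9)·D = −9x + 63. Remainder: 5.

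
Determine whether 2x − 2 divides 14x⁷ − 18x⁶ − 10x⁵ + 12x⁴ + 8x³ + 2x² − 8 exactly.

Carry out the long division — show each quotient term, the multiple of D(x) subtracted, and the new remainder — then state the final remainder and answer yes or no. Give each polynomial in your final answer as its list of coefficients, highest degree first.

R = [0], so D(x) is a factor of P(x). yes

Step 1: lead(14x⁷ − 18x⁶ − 10x⁵ + 12x⁴ + 8x³ + 2x² − 8) ÷ lead(D) = 14x⁷ ÷ 2x = 7x⁶. Subtract (7x⁶)·D = 14x⁷ − 14x⁶. Remainder: −4x⁶ − 10x⁵ + 12x⁴ + 8x³ + 2x² − 8.
Step 2: lead(−4x⁶ − 10x⁵ + 12x⁴ + 8x³ + 2x² − 8) ÷ lead(D) = −4x⁶ ÷ 2x = −2x⁵. Subtract (−2x⁵)·D = −4x⁶ + 4x⁵. Remainder: −14x⁵ + 12x⁴ + 8x³ + 2x² − 8.
Step 3: lead(−14x⁵ + 12x⁴ + 8x³ + 2x² − 8) ÷ lead(D) = −14x⁵ ÷ 2x = −7x⁴. Subtract (−7x⁴)·D = −14x⁵ + 14x⁴. Remainder: −2x⁴ + 8x³ + 2x² − 8.
Step 4: lead(−2x⁴ + 8x³ + 2x² − 8) ÷ lead(D) = −2x⁴ ÷ 2x = −x³. Subtract (−x³)·D = −2x⁴ + 2x³. Remainder: 6x³ + 2x² − 8.
Step 5: lead(6x³ + 2x² − 8) ÷ lead(D) = 6x³ ÷ 2x = 3x². Subtract (3x²)·D = 6x³ − 6x². Remainder: 8x² − 8.
Step 6: lead(8x² − 8) ÷ lead(D) = 8x² ÷ 2x = 4x. Subtract (4x)·D = 8x² − 8x. Remainder: 8x − 8.
Step 7: lead(8x − 8) ÷ lead(D) = 8x ÷ 2x = 4. Subtract (4)·D = 8x − 8. Remainder: 0.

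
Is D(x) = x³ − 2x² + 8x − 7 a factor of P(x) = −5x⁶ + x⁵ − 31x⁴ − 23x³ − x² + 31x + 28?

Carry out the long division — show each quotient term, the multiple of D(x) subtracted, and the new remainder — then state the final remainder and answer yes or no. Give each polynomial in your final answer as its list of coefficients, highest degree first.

R = [0], so D(x) is a factor of P(x). yes

Step 1: lead(−5x⁶ + x⁵ − 31x⁴ − 23x³ − x² + 31x + 28) ÷ lead(D) = −5x⁶ ÷ x³ = −5x³. Subtract (−5x³)·D = −5x⁶ + 10x⁵ − 40x⁴ + 35x³. Remainder: −9x⁵ + 9x⁴ − 58x³ − x² + 31x + 28.
Step 2: lead(−9x⁵ + 9x⁴ − 58x³ − x² + 31x + 28) ÷ lead(D) = −9x⁵ ÷ x³ = −9x². Subtract (−9x²)·D = −9x⁵ + 18x⁴ − 72x³ + 63x². Remainder: −9x⁴ + 14x³ − 64x² + 31x + 28.
Step 3: lead(−9x⁴ + 14x³ − 64x² + 31x + 28) ÷ lead(D) = −9x⁴ ÷ x³ = −9x. Subtract (−9x)·D = −9x⁴ + 18x³ − 72x² + 63x. Remainder: −4x³ + 8x² − 32x + 28.
Step 4: lead(−4x³ + 8x² − 32x + 28) ÷ lead(D) = −4x³ ÷ x³ = −4. Subtract (−4)·D = −4x³ + 8x² − 32x + 28. Remainder: 0.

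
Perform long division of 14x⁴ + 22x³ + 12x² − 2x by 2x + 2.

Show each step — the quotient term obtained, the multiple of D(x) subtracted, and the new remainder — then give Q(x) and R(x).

Q(x) = 7x³ + 4x² + 2x − 3; R(x) = 6

Step 1: lead(14x⁴ + 22x³ + 12x² − 2x) ÷ lead(D) = 14x⁴ ÷ 2x = 7x³. Subtract (7x³)·D = 14x⁴ + 14x³. Remainder: 8x³ + 12x² − 2x.
Step 2: lead(8x³ + 12x² − 2x) ÷ lead(D) = 8x³ ÷ 2x = 4x². Subtract (4x²)·D = 8x³ + 8x². Remainder: 4x² − 2x.
Step 3: lead(4x² − 2x) ÷ lead(D) = 4x² ÷ 2x = 2x. Subtract (2x)·D = 4x² + 4x. Remainder: −6x.
Step 4: lead(−6x) ÷ lead(D) = −6x ÷ 2x = −3. Subtract (−3)·D = −6x − 6. Remainder: 6.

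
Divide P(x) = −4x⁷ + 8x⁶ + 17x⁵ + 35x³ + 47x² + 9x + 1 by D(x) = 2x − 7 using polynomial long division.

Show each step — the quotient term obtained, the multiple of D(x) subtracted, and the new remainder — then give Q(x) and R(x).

Q(x) = −2x⁶ − 3x⁵ − 2x⁴ − 7x³ − 7x² − x + 1; R(x) = 8

Step 1: lead(−4x⁷ + 8x⁶ + 17x⁵ + 35x³ + 47x² + 9x + 1) ÷ lead(D) = −4x⁷ ÷ 2x = −2x⁶. Subtract (−2x⁶)·D = −4x⁷ + 14x⁶. Remainder: −6x⁶ + 17x⁵ + 35x³ + 47x² + 9x + 1.
Step 2: lead(−6x⁶ + 17x⁵ + 35x³ + 47x² + 9x + 1) ÷ lead(D) = −6x⁶ ÷ 2x = −3x⁵. Subtract (−3x⁵)·D = −6x⁶ + 21x⁵. Remainder: −4x⁵ + 35x³ + 47x² + 9x + 1.
Step 3: lead(−4x⁵ + 35x³ + 47x² + 9x + 1) ÷ lead(D) = −4x⁵ ÷ 2x = −2x⁴. Subtract (−2x⁴)·D = −4x⁵ + 14x⁴. Remainder: −14x⁴ + 35x³ + 47x² + 9x + 1.
Step 4: lead(−14x⁴ + 35x³ + 47x² + 9x + 1) ÷ lead(D) = −14x⁴ ÷ 2x = −7x³. Subtract (−7x³)·D = −14x⁴ + 49x³. Remainder: −14x³ + 47x² + 9x + 1.
Step 5: lead(−14x³ + 47x² + 9x + 1) ÷ lead(D) = −14x³ ÷ 2x = −7x². Subtract (−7x²)·D = −14x³ + 49x². Remainder: −2x² + 9x + 1.
Step 6: lead(−2x² + 9x + 1) ÷ lead(D) = −2x² ÷ 2x = −x. Subtract (−x)·D = −2x² + 7x. Remainder: 2x + 1.
Step 7: lead(2x + 1) ÷ lead(D) = 2x ÷ 2x = 1. Subtract (1)·D = 2x − 7. Remainder: 8.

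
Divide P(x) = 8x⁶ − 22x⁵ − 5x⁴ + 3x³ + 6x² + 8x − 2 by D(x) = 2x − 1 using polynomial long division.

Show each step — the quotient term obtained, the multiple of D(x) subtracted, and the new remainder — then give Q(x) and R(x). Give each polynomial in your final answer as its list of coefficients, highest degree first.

Step 1: lead(8x⁶ − 22x⁵ − 5x⁴ + 3x³ + 6x² + 8x − 2) ÷ lead(D) = 8x⁶ ÷ 2x = 4x⁵. Subtract (4x⁵)·D = 8x⁶ − 4x⁵. Remainder: −18x⁵ − 5x⁴ + 3x³ + 6x² + 8x − 2.
Step 2: lead(−18x⁵ − 5x⁴ + 3x³ + 6x² + 8x − 2) ÷ lead(D) = −18x⁵ ÷ 2x = −9x⁴. Subtract (−9x⁴)·D = −18x⁵ + 9x⁴. Remainder: −14x⁴ + 3x³ + 6x² + 8x − 2.
Step 3: lead(−14x⁴ + 3x³ + 6x² + 8x − 2) ÷ lead(D) = −14x⁴ ÷ 2x = −7x³. Subtract (−7x³)·D = −14x⁴ + 7x³. Remainder: −4x³ + 6x² + 8x − 2.
Step 4: lead(−4x³ + 6x² + 8x − 2) ÷ lead(D) = −4x³ ÷ 2x = −2x². Subtract (−2x²)·D = −4x³ + 2x². Remainder: 4x² + 8x − 2.
Step 5: lead(4x² + 8x − 2) ÷ lead(D) = 4x² ÷ 2x = 2x. Subtract (2x)·D = 4x² − 2x. Remainder: 10x − 2.
Step 6: lead(10x − 2) ÷ lead(D) = 10x ÷ 2x = 5. Subtract (5)·D = 10x − 5. Remainder: 3.

Q = [4, -9, -7, -2, 2, 5]; R = [3]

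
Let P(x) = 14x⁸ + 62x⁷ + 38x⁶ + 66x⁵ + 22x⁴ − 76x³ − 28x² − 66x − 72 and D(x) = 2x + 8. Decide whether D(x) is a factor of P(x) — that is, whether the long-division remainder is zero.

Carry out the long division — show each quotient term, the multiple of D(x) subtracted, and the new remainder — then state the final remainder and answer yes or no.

Step 1: lead(14x⁸ + 62x⁷ + 38x⁶ + 66x⁵ + 22x⁴ − 76x³ − 28x² − 66x − 72) ÷ lead(D) = 14x⁸ ÷ 2x = 7x⁷. Subtract (7x⁷)·D = 14x⁸ + 56x⁷. Remainder: 6x⁷ + 38x⁶ + 66x⁵ + 22x⁴ − 76x³ − 28x² − 66x − 72.
Step 2: lead(6x⁷ + 38x⁶ + 66x⁵ + 22x⁴ − 76x³ − 28x² − 66x − 72) ÷ lead(D) = 6x⁷ ÷ 2x = 3x⁶. Subtract (3x⁶)·D = 6x⁷ + 24x⁶. Remainder: 14x⁶ + 66x⁵ + 22x⁴ − 76x³ − 28x² − 66x − 72.
Step 3: lead(14x⁶ + 66x⁵ + 22x⁴ − 76x³ − 28x² − 66x − 72) ÷ lead(D) = 14x⁶ ÷ 2x = 7x⁵. Subtract (7x⁵)·D = 14x⁶ + 56x⁵. Remainder: 10x⁵ + 22x⁴ − 76x³ − 28x² − 66x − 72.
Step 4: lead(10x⁵ + 22x⁴ − 76x³ − 28x² − 66x − 72) ÷ lead(D) = 10x⁵ ÷ 2x = 5x⁴. Subtract (5x⁴)·D = 10x⁵ + 40x⁴. Remainder: −18x⁴ − 76x³ − 28x² − 66x − 72.
Step 5: lead(−18x⁴ − 76x³ − 28x² − 66x − 72) ÷ lead(D) = −18x⁴ ÷ 2x = −9x³. Subtract (−9x³)·D = −18x⁴ − 72x³. Remainder: −4x³ − 28x² − 66x − 72.
Step 6: lead(−4x³ − 28x² − 66x − 72) ÷ lead(D) = −4x³ ÷ 2x = −2x². Subtract (−2x²)·D = −4x³ − 16x². Remainder: −12x² − 66x − 72.
Step 7: lead(−12x² − 66x − 72) ÷ lead(D) = −12x² ÷ 2x = −6x. Subtract (−6x)·D = −12x² − 48x. Remainder: −18x − 72.
Step 8: lead(−18x − 72) ÷ lead(D) = −18x ÷ 2x = −9. Subtract (−9)·D = −18x − 72. Remainder: 0.

R(x) = 0, so D(x) is a factor of P(x). yes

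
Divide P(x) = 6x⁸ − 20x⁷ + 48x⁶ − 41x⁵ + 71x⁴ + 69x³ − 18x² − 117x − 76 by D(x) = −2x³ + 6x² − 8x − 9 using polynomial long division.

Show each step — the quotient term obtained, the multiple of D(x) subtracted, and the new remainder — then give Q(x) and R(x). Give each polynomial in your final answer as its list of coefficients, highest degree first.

Q = [-3, 1, -9, 3, 5, 9]; R = [-5, 0, 5]

Step 1: lead(6x⁸ − 20x⁷ + 48x⁶ − 41x⁵ + 71x⁴ + 69x³ − 18x² − 117x − 76) ÷ lead(D) = 6x⁸ ÷ −2x³ = −3x⁵. Subtract (−3x⁵)·D = 6x⁸ − 18x⁷ + 24x⁶ + 27x⁵. Remainder: −2x⁷ + 24x⁶ − 68x⁵ + 71x⁴ + 69x³ − 18x² − 117x − 76.
Step 2: lead(−2x⁷ + 24x⁶ − 68x⁵ + 71x⁴ + 69x³ − 18x² − 117x − 76) ÷ lead(D) = −2x⁷ ÷ −2x³ = x⁴. Subtract (x⁴)·D = −2x⁷ + 6x⁶ − 8x⁵ − 9x⁴. Remainder: 18x⁶ − 60x⁵ + 80x⁴ + 69x³ − 18x² − 117x − 76.
Step 3: lead(18x⁶ − 60x⁵ + 80x⁴ + 69x³ − 18x² − 117x − 76) ÷ lead(D) = 18x⁶ ÷ −2x³ = −9x³. Subtract (−9x³)·D = 18x⁶ − 54x⁵ + 72x⁴ + 81x³. Remainder: −6x⁵ + 8x⁴ − 12x³ − 18x² − 117x − 76.
Step 4: lead(−6x⁵ + 8x⁴ − 12x³ − 18x² − 117x − 76) ÷ lead(D) = −6x⁵ ÷ −2x³ = 3x². Subtract (3x²)·D = −6x⁵ + 18x⁴ − 24x³ − 27x². Remainder: −10x⁴ + 12x³ + 9x² − 117x − 76.
Step 5: lead(−10x⁴ + 12x³ + 9x² − 117x − 76) ÷ lead(D) = −10x⁴ ÷ −2x³ = 5x. Subtract (5x)·D = −10x⁴ + 30x³ − 40x² − 45x. Remainder: −18x³ + 49x² − 72x − 76.
Step 6: lead(−18x³ + 49x² − 72x − 76) ÷ lead(D) = −18x³ ÷ −2x³ = 9. Subtract (9)·D = −18x³ + 54x² − 72x − 81. Remainder: −5x² + 5.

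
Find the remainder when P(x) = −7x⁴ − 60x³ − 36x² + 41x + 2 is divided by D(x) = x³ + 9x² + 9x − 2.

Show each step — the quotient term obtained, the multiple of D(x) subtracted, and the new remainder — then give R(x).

Step 1: lead(−7x⁴ − 60x³ − 36x² + 41x + 2) ÷ lead(D) = −7x⁴ ÷ x³ = −7x. Subtract (−7x)·D = −7x⁴ − 63x³ − 63x² + 14x. Remainder: 3x³ + 27x² + 27x + 2.
Step 2: lead(3x³ + 27x² + 27x + 2) ÷ lead(D) = 3x³ ÷ x³ = 3. Subtract (3)·D = 3x³ + 27x² + 27x − 6. Remainder: 8.

R(x) = 8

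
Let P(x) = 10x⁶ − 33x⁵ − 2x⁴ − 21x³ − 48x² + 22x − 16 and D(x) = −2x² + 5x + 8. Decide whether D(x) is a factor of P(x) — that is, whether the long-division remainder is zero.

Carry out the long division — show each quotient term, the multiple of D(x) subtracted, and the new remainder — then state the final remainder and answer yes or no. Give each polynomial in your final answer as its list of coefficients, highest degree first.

Step 1: lead(10x⁶ − 33x⁵ − 2x⁴ − 21x³ − 48x² + 22x − 16) ÷ lead(D) = 10x⁶ ÷ −2x² = −5x⁴. Subtract (−5x⁴)·D = 10x⁶ − 25x⁵ − 40x⁴. Remainder: −8x⁵ + 38x⁴ − 21x³ − 48x² + 22x − 16.
Step 2: lead(−8x⁵ + 38x⁴ − 21x³ − 48x² + 22x − 16) ÷ lead(D) = −8x⁵ ÷ −2x² = 4x³. Subtract (4x³)·D = −8x⁵ + 20x⁴ + 32x³. Remainder: 18x⁴ − 53x³ − 48x² + 22x − 16.
Step 3: lead(18x⁴ − 53x³ − 48x² + 22x − 16) ÷ lead(D) = 18x⁴ ÷ −2x² = −9x². Subtract (−9x²)·D = 18x⁴ − 45x³ − 72x². Remainder: −8x³ + 24x² + 22x − 16.
Step 4: lead(−8x³ + 24x² + 22x − 16) ÷ lead(D) = −8x³ ÷ −2x² = 4x. Subtract (4x)·D = −8x³ + 20x² + 32x. Remainder: 4x² − 10x − 16.
Step 5: lead(4x² − 10x − 16) ÷ lead(D) = 4x² ÷ −2x² = −2. Subtract (−2)·D = 4x² − 10x − 16. Remainder: 0.

R = [0], so D(x) is a factor of P(x). yes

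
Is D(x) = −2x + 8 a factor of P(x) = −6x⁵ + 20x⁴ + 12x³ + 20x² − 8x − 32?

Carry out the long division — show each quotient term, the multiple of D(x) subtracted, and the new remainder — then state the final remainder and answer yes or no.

R(x) = 0, so D(x) is a factor of P(x). yes

Step 1: lead(−6x⁵ + 20x⁴ + 12x³ + 20x² − 8x − 32) ÷ lead(D) = −6x⁵ ÷ −2x = 3x⁴. Subtract (3x⁴)·D = −6x⁵ + 24x⁴. Remainder: −4x⁴ + 12x³ + 20x² − 8x − 32.
Step 2: lead(−4x⁴ + 12x³ + 20x² − 8x − 32) ÷ lead(D) = −4x⁴ ÷ −2x = 2x³. Subtract (2x³)·D = −4x⁴ + 16x³. Remainder: −4x³ + 20x² − 8x − 32.
Step 3: lead(−4x³ + 20x² − 8x − 32) ÷ lead(D) = −4x³ ÷ −2x = 2x². Subtract (2x²)·D = −4x³ + 16x². Remainder: 4x² − 8x − 32.
Step 4: lead(4x² − 8x − 32) ÷ lead(D) = 4x² ÷ −2x = −2x. Subtract (−2x)·D = 4x² − 16x. Remainder: 8x − 32.
Step 5: lead(8x − 32) ÷ lead(D) = 8x ÷ −2x = −4. Subtract (−4)·D = 8x − 32. Remainder: 0.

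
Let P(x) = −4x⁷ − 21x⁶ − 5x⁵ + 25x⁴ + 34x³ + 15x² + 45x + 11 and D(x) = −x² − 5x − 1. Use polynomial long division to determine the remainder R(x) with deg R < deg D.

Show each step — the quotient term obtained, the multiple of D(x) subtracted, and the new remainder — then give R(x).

R(x) = 2

Step 1: lead(−4x⁷ − 21x⁶ − 5x⁵ + 25x⁴ + 34x³ + 15x² + 45x + 11) ÷ lead(D) = −4x⁷ ÷ −x² = 4x⁵. Subtract (4x⁵)·D = −4x⁷ − 20x⁶ − 4x⁵. Remainder: −x⁶ − x⁵ + 25x⁴ + 34x³ + 15x² + 45x + 11.
Step 2: lead(−x⁶ − x⁵ + 25x⁴ + 34x³ + 15x² + 45x + 11) ÷ lead(D) = −x⁶ ÷ −x² = x⁴. Subtract (x⁴)·D = −x⁶ − 5x⁵ − x⁴. Remainder: 4x⁵ + 26x⁴ + 34x³ + 15x² + 45x + 11.
Step 3: lead(4x⁵ + 26x⁴ + 34x³ + 15x² + 45x + 11) ÷ lead(D) = 4x⁵ ÷ −x² = −4x³. Subtract (−4x³)·D = 4x⁵ + 20x⁴ + 4x³. Remainder: 6x⁴ + 30x³ + 15x² + 45x + 11.
Step 4: lead(6x⁴ + 30x³ + 15x² + 45x + 11) ÷ lead(D) = 6x⁴ ÷ −x² = −6x². Subtract (−6x²)·D = 6x⁴ + 30x³ + 6x². Remainder: 9x² + 45x + 11.
Step 5: lead(9x² + 45x + 11) ÷ lead(D) = 9x² ÷ −x² = −9. Subtract (−9)·D = 9x² + 45x + 9. Remainder: 2.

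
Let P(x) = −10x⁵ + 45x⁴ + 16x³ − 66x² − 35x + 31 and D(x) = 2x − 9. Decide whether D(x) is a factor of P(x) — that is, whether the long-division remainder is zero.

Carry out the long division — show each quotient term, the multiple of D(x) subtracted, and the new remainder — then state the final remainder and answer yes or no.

Step 1: lead(−10x⁵ + 45x⁴ + 16x³ − 66x² − 35x + 31) ÷ lead(D) = −10x⁵ ÷ 2x = −5x⁴. Subtract (−5x⁴)·D = −10x⁵ + 45x⁴. Remainder: 16x³ − 66x² − 35x + 31.
Step 2: lead(16x³ − 66x² − 35x + 31) ÷ lead(D) = 16x³ ÷ 2x = 8x². Subtract (8x²)·D = 16x³ − 72x². Remainder: 6x² − 35x + 31.
Step 3: lead(6x² − 35x + 31) ÷ lead(D) = 6x² ÷ 2x = 3x. Subtract (3x)·D = 6x² − 27x. Remainder: −8x + 31.
Step 4: lead(−8x + 31) ÷ lead(D) = −8x ÷ 2x = −4. Subtract (−4)·D = −8x + 36. Remainder: −5.

R(x) = −5, so D(x) is not a factor of P(x). no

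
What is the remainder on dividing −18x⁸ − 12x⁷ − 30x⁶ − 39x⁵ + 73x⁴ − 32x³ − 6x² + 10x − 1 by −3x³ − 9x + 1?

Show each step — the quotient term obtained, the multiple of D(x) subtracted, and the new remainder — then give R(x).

R(x) = 0

Step 1: lead(−18x⁸ − 12x⁷ − 30x⁶ − 39x⁵ + 73x⁴ − 32x³ − 6x² + 10x − 1) ÷ lead(D) = −18x⁸ ÷ −3x³ = 6x⁵. Subtract (6x⁵)·D = −18x⁸ − 54x⁶ + 6x⁵. Remainder: −12x⁷ + 24x⁶ − 45x⁵ + 73x⁴ − 32x³ − 6x² + 10x − 1.
Step 2: lead(−12x⁷ + 24x⁶ − 45x⁵ + 73x⁴ − 32x³ − 6x² + 10x − 1) ÷ lead(D) = −12x⁷ ÷ −3x³ = 4x⁴. Subtract (4x⁴)·D = −12x⁷ − 36x⁵ + 4x⁴. Remainder: 24x⁶ − 9x⁵ + 69x⁴ − 32x³ − 6x² + 10x − 1.
Step 3: lead(24x⁶ − 9x⁵ + 69x⁴ − 32x³ − 6x² + 10x − 1) ÷ lead(D) = 24x⁶ ÷ −3x³ = −8x³. Subtract (−8x³)·D = 24x⁶ + 72x⁴ − 8x³. Remainder: −9x⁵ − 3x⁴ − 24x³ − 6x² + 10x − 1.
Step 4: lead(−9x⁵ − 3x⁴ − 24x³ − 6x² + 10x − 1) ÷ lead(D) = −9x⁵ ÷ −3x³ = 3x². Subtract (3x²)·D = −9x⁵ − 27x³ + 3x². Remainder: −3x⁴ + 3x³ − 9x² + 10x − 1.
Step 5: lead(−3x⁴ + 3x³ − 9x² + 10x − 1) ÷ lead(D) = −3x⁴ ÷ −3x³ = x. Subtract (x)·D = −3x⁴ − 9x² + x. Remainder: 3x³ + 9x − 1.
Step 6: lead(3x³ + 9x − 1) ÷ lead(D) = 3x³ ÷ −3x³ = −1. Subtract (−1)·D = 3x³ + 9x − 1. Remainder: 0.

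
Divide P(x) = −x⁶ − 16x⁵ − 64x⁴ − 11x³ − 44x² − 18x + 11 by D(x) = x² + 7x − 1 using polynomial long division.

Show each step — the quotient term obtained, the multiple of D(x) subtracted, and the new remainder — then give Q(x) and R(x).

Step 1: lead(−x⁶ − 16x⁵ − 64x⁴ − 11x³ − 44x² − 18x + 11) ÷ lead(D) = −x⁶ ÷ x² = −x⁴. Subtract (−x⁴)·D = −x⁶ − 7x⁵ + x⁴. Remainder: −9x⁵ − 65x⁴ − 11x³ − 44x² − 18x + 11.
Step 2: lead(−9x⁵ − 65x⁴ − 11x³ − 44x² − 18x + 11) ÷ lead(D) = −9x⁵ ÷ x² = −9x³. Subtract (−9x³)·D = −9x⁵ − 63x⁴ + 9x³. Remainder: −2x⁴ − 20x³ − 44x² − 18x + 11.
Step 3: lead(−2x⁴ − 20x³ − 44x² − 18x + 11) ÷ lead(D) = −2x⁴ ÷ x² = −2x². Subtract (−2x²)·D = −2x⁴ − 14x³ + 2x². Remainder: −6x³ − 46x² − 18x + 11.
Step 4: lead(−6x³ − 46x² − 18x + 11) ÷ lead(D) = −6x³ ÷ x² = −6x. Subtract (−6x)·D = −6x³ − 42x² + 6x. Remainder: −4x² − 24x + 11.
Step 5: lead(−4x² − 24x + 11) ÷ lead(D) = −4x² ÷ x² = −4. Subtract (−4)·D = −4x² − 28x + 4. Remainder: 4x + 7.

Q(x) = −x⁴ − 9x³ − 2x² − 6x − 4; R(x) = 4x + 7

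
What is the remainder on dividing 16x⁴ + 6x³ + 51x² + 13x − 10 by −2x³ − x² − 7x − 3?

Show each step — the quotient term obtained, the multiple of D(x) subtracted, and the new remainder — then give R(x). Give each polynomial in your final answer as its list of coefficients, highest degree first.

Step 1: lead(16x⁴ + 6x³ + 51x² + 13x − 10) ÷ lead(D) = 16x⁴ ÷ −2x³ = −8x. Subtract (−8x)·D = 16x⁴ + 8x³ + 56x² + 24x. Remainder: −2x³ − 5x² − 11x − 10.
Step 2: lead(−2x³ − 5x² − 11x − 10) ÷ lead(D) = −2x³ ÷ −2x³ = 1. Subtract (1)·D = −2x³ − x² − 7x − 3. Remainder: −4x² − 4x − 7.

R = [-4, -4, -7]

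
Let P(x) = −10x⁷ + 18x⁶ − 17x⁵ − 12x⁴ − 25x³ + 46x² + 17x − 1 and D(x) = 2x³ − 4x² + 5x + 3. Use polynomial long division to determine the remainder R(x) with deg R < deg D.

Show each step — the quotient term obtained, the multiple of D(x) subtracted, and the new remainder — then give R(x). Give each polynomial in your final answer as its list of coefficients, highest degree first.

Step 1: lead(−10x⁷ + 18x⁶ − 17x⁵ − 12x⁴ − 25x³ + 46x² + 17x − 1) ÷ lead(D) = −10x⁷ ÷ 2x³ = −5x⁴. Subtract (−5x⁴)·D = −10x⁷ + 20x⁶ − 25x⁵ − 15x⁴. Remainder: −2x⁶ + 8x⁵ + 3x⁴ − 25x³ + 46x² + 17x − 1.
Step 2: lead(−2x⁶ + 8x⁵ + 3x⁴ − 25x³ + 46x² + 17x − 1) ÷ lead(D) = −2x⁶ ÷ 2x³ = −x³. Subtract (−x³)·D = −2x⁶ + 4x⁵ − 5x⁴ − 3x³. Remainder: 4x⁵ + 8x⁴ − 22x³ + 46x² + 17x − 1.
Step 3: lead(4x⁵ + 8x⁴ − 22x³ + 46x² + 17x − 1) ÷ lead(D) = 4x⁵ ÷ 2x³ = 2x². Subtract (2x²)·D = 4x⁵ − 8x⁴ + 10x³ + 6x². Remainder: 16x⁴ − 32x³ + 40x² + 17x − 1.
Step 4: lead(16x⁴ − 32x³ + 40x² + 17x − 1) ÷ lead(D) = 16x⁴ ÷ 2x³ = 8x. Subtract (8x)·D = 16x⁴ − 32x³ + 40x² + 24x. Remainder: −7x − 1.

R = [-7, -1]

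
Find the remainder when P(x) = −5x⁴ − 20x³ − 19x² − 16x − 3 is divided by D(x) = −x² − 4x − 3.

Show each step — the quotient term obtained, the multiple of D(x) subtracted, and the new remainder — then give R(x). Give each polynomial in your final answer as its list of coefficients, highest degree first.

Step 1: lead(−5x⁴ − 20x³ − 19x² − 16x − 3) ÷ lead(D) = −5x⁴ ÷ −x² = 5x². Subtract (5x²)·D = −5x⁴ − 20x³ − 15x². Remainder: −4x² − 16x − 3.
Step 2: lead(−4x² − 16x − 3) ÷ lead(D) = −4x² ÷ −x² = 4. Subtract (4)·D = −4x² − 16x − 12. Remainder: 9.

R = [9]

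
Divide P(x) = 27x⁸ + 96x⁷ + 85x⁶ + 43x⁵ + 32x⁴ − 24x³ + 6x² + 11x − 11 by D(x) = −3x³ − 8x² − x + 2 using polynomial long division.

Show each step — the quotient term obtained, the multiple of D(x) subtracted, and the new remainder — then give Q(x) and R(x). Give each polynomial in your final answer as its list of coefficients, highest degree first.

Step 1: lead(27x⁸ + 96x⁷ + 85x⁶ + 43x⁵ + 32x⁴ − 24x³ + 6x² + 11x − 11) ÷ lead(D) = 27x⁸ ÷ −3x³ = −9x⁵. Subtract (−9x⁵)·D = 27x⁸ + 72x⁷ + 9x⁶ − 18x⁵. Remainder: 24x⁷ + 76x⁶ + 61x⁵ + 32x⁴ − 24x³ + 6x² + 11x − 11.
Step 2: lead(24x⁷ + 76x⁶ + 61x⁵ + 32x⁴ − 24x³ + 6x² + 11x − 11) ÷ lead(D) = 24x⁷ ÷ −3x³ = −8x⁴. Subtract (−8x⁴)·D = 24x⁷ + 64x⁶ + 8x⁵ − 16x⁴. Remainder: 12x⁶ + 53x⁵ + 48x⁴ − 24x³ + 6x² + 11x − 11.
Step 3: lead(12x⁶ + 53x⁵ + 48x⁴ − 24x³ + 6x² + 11x − 11) ÷ lead(D) = 12x⁶ ÷ −3x³ = −4x³. Subtract (−4x³)·D = 12x⁶ + 32x⁵ + 4x⁴ − 8x³. Remainder: 21x⁵ + 44x⁴ − 16x³ + 6x² + 11x − 11.
Step 4: lead(21x⁵ + 44x⁴ − 16x³ + 6x² + 11x − 11) ÷ lead(D) = 21x⁵ ÷ −3x³ = −7x². Subtract (−7x²)·D = 21x⁵ + 56x⁴ + 7x³ − 14x². Remainder: −12x⁴ − 23x³ + 20x² + 11x − 11.
Step 5: lead(−12x⁴ − 23x³ + 20x² + 11x − 11) ÷ lead(D) = −12x⁴ ÷ −3x³ = 4x. Subtract (4x)·D = −12x⁴ − 32x³ − 4x² + 8x. Remainder: 9x³ + 24x² + 3x − 11.
Step 6: lead(9x³ + 24x² + 3x − 11) ÷ lead(D) = 9x³ ÷ −3x³ = −3. Subtract (−3)·D = 9x³ + 24x² + 3x − 6. Remainder: −5.

Q = [-9, -8, -4, -7, 4, -3]; R = [-5]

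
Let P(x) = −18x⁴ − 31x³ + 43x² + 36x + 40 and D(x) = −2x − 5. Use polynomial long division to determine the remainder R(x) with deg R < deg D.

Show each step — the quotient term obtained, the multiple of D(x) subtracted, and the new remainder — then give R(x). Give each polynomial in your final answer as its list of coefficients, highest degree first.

Step 1: lead(−18x⁴ − 31x³ + 43x² + 36x + 40) ÷ lead(D) = −18x⁴ ÷ −2x = 9x³. Subtract (9x³)·D = −18x⁴ − 45x³. Remainder: 14x³ + 43x² + 36x + 40.
Step 2: lead(14x³ + 43x² + 36x + 40) ÷ lead(D) = 14x³ ÷ −2x = −7x². Subtract (−7x²)·D = 14x³ + 35x². Remainder: 8x² + 36x + 40.
Step 3: lead(8x² + 36x + 40) ÷ lead(D) = 8x² ÷ −2x = −4x. Subtract (−4x)·D = 8x² + 20x. Remainder: 16x + 40.
Step 4: lead(16x + 40) ÷ lead(D) = 16x ÷ −2x = −8. Subtract (−8)·D = 16x + 40. Remainder: 0.

R = [0]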